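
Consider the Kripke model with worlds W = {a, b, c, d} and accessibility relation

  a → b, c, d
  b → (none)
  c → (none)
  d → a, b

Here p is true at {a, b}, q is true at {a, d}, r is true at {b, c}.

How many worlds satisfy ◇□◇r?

a: successors {b, c, d}; □◇r there: b:T, c:T, d:F. ✓
b: no successors, so ◇□◇r fails. ✗
c: no successors, so ◇□◇r fails. ✗
d: successors {a, b}; □◇r there: a:F, b:T. ✓
Satisfying worlds: {a, d}.

2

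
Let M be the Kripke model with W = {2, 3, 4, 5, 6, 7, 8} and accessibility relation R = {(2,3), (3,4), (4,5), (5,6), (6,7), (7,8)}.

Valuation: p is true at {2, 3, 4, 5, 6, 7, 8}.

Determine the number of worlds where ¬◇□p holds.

2: ◇□p is T. ✗
3: ◇□p is T. ✗
4: ◇□p is T. ✗
5: ◇□p is T. ✗
6: ◇□p is T. ✗
7: ◇□p is T. ✗
8: ◇□p is F. ✓
Satisfying worlds: {8}.

1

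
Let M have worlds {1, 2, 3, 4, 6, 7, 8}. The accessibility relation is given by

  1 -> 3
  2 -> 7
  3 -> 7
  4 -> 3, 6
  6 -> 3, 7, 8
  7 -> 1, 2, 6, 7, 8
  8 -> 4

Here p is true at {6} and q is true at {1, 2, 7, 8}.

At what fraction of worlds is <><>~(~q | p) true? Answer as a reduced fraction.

6/7

1: successors {3}; <>~(~q | p) there: 3:T. ✓
2: successors {7}; <>~(~q | p) there: 7:T. ✓
3: successors {7}; <>~(~q | p) there: 7:T. ✓
4: successors {3, 6}; <>~(~q | p) there: 3:T, 6:T. ✓
6: successors {3, 7, 8}; <>~(~q | p) there: 3:T, 7:T, 8:F. ✓
7: successors {1, 2, 6, 7, 8}; <>~(~q | p) there: 1:F, 2:T, 6:T, 7:T, 8:F. ✓
8: successors {4}; <>~(~q | p) there: 4:F. ✗
That's 6 of 7 worlds, so 6/7.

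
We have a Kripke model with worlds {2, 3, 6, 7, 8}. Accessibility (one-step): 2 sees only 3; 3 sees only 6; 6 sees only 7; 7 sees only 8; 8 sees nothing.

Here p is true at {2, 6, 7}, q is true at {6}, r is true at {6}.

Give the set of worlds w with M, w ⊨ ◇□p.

{2, 3, 7}

2: successors {3}; □p there: 3:T. ✓
3: successors {6}; □p there: 6:T. ✓
6: successors {7}; □p there: 7:F. ✗
7: successors {8}; □p there: 8:T. ✓
8: no successors, so ◇□p fails. ✗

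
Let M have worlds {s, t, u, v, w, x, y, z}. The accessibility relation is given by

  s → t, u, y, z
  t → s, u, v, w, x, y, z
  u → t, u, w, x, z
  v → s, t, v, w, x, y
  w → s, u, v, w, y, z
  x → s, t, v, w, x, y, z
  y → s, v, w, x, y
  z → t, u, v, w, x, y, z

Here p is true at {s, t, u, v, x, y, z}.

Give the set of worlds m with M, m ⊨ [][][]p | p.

{s, t, u, v, x, y, z}

s: [][][]p is F, p is T. ✓
t: [][][]p is F, p is T. ✓
u: [][][]p is F, p is T. ✓
v: [][][]p is F, p is T. ✓
w: [][][]p is F, p is F. ✗
x: [][][]p is F, p is T. ✓
y: [][][]p is F, p is T. ✓
z: [][][]p is F, p is T. ✓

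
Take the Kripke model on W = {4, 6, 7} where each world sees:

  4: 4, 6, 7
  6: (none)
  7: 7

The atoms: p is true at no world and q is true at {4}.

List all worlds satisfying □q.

{6}

4: successors {4, 6, 7}; q there: 4:T, 6:F, 7:F. ✗
6: no successors, so □q holds vacuously. ✓
7: successors {7}; q there: 7:F. ✗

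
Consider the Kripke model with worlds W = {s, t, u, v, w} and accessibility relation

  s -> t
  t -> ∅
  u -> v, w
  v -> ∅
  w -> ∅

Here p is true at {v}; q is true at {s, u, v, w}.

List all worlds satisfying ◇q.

s: successors {t}; q there: t:F. ✗
t: no successors, so ◇q fails. ✗
u: successors {v, w}; q there: v:T, w:T. ✓
v: no successors, so ◇q fails. ✗
w: no successors, so ◇q fails. ✗

{u}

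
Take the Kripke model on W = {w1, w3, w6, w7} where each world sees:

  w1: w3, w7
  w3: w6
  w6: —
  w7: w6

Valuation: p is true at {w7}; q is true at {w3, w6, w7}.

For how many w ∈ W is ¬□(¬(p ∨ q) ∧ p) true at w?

3

w1: □(¬(p ∨ q) ∧ p) is F. ✓
w3: □(¬(p ∨ q) ∧ p) is F. ✓
w6: □(¬(p ∨ q) ∧ p) is T. ✗
w7: □(¬(p ∨ q) ∧ p) is F. ✓
Satisfying worlds: {w1, w3, w7}.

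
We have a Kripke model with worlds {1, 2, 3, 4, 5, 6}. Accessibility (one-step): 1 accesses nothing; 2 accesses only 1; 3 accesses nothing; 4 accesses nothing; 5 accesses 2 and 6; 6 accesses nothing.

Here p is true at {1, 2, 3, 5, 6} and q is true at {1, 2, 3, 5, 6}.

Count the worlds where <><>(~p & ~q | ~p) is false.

1: no successors, so <><>(~p & ~q | ~p) fails. ✗
2: successors {1}; <>(~p & ~q | ~p) there: 1:F. ✗
3: no successors, so <><>(~p & ~q | ~p) fails. ✗
4: no successors, so <><>(~p & ~q | ~p) fails. ✗
5: successors {2, 6}; <>(~p & ~q | ~p) there: 2:F, 6:F. ✗
6: no successors, so <><>(~p & ~q | ~p) fails. ✗
Satisfying worlds: ∅.
So <><>(~p & ~q | ~p) fails at the other 6 worlds.

6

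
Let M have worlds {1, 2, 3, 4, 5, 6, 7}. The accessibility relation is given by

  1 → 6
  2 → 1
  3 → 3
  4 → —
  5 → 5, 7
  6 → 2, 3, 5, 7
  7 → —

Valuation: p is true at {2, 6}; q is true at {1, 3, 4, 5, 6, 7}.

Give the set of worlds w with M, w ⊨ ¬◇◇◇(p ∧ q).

{1, 2, 3, 4, 5, 7}

1: ◇◇◇(p ∧ q) is F. ✓
2: ◇◇◇(p ∧ q) is F. ✓
3: ◇◇◇(p ∧ q) is F. ✓
4: ◇◇◇(p ∧ q) is F. ✓
5: ◇◇◇(p ∧ q) is F. ✓
6: ◇◇◇(p ∧ q) is T. ✗
7: ◇◇◇(p ∧ q) is F. ✓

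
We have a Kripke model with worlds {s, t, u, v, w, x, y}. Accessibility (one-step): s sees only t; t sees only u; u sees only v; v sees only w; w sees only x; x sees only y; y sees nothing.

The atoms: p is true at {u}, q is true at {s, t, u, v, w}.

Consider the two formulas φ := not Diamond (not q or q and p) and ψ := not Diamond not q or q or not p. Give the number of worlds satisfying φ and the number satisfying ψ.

For not Diamond (not q or q and p):
s: Diamond (not q or q and p) is F. ✓
t: Diamond (not q or q and p) is T. ✗
u: Diamond (not q or q and p) is F. ✓
v: Diamond (not q or q and p) is F. ✓
w: Diamond (not q or q and p) is T. ✗
x: Diamond (not q or q and p) is T. ✗
y: Diamond (not q or q and p) is F. ✓
— 4 worlds.
For not Diamond not q or q or not p:
s: not Diamond not q is T, q or not p is T. ✓
t: not Diamond not q is T, q or not p is T. ✓
u: not Diamond not q is T, q or not p is T. ✓
v: not Diamond not q is T, q or not p is T. ✓
w: not Diamond not q is F, q or not p is T. ✓
x: not Diamond not q is F, q or not p is T. ✓
y: not Diamond not q is T, q or not p is T. ✓
— 7 worlds.

4 and 7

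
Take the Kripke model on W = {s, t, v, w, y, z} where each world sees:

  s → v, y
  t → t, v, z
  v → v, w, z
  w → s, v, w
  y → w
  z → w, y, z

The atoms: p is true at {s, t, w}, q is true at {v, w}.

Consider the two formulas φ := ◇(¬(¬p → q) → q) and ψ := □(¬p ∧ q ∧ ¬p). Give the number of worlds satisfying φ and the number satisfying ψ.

For ◇(¬(¬p → q) → q):
s: successors {v, y}; ¬(¬p → q) → q there: v:T, y:F. ✓
t: successors {t, v, z}; ¬(¬p → q) → q there: t:T, v:T, z:F. ✓
v: successors {v, w, z}; ¬(¬p → q) → q there: v:T, w:T, z:F. ✓
w: successors {s, v, w}; ¬(¬p → q) → q there: s:T, v:T, w:T. ✓
y: successors {w}; ¬(¬p → q) → q there: w:T. ✓
z: successors {w, y, z}; ¬(¬p → q) → q there: w:T, y:F, z:F. ✓
— 6 worlds.
For □(¬p ∧ q ∧ ¬p):
s: successors {v, y}; ¬p ∧ q ∧ ¬p there: v:T, y:F. ✗
t: successors {t, v, z}; ¬p ∧ q ∧ ¬p there: t:F, v:T, z:F. ✗
v: successors {v, w, z}; ¬p ∧ q ∧ ¬p there: v:T, w:F, z:F. ✗
w: successors {s, v, w}; ¬p ∧ q ∧ ¬p there: s:F, v:T, w:F. ✗
y: successors {w}; ¬p ∧ q ∧ ¬p there: w:F. ✗
z: successors {w, y, z}; ¬p ∧ q ∧ ¬p there: w:F, y:F, z:F. ✗
— 0 worlds.

6 and 0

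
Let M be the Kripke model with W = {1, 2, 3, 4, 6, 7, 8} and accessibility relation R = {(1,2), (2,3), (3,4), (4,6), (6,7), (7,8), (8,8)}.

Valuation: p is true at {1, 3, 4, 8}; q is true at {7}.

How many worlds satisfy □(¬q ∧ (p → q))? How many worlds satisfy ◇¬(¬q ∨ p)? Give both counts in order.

2 and 1

For □(¬q ∧ (p → q)):
1: successors {2}; ¬q ∧ (p → q) there: 2:T. ✓
2: successors {3}; ¬q ∧ (p → q) there: 3:F. ✗
3: successors {4}; ¬q ∧ (p → q) there: 4:F. ✗
4: successors {6}; ¬q ∧ (p → q) there: 6:T. ✓
6: successors {7}; ¬q ∧ (p → q) there: 7:F. ✗
7: successors {8}; ¬q ∧ (p → q) there: 8:F. ✗
8: successors {8}; ¬q ∧ (p → q) there: 8:F. ✗
— 2 worlds.
For ◇¬(¬q ∨ p):
1: successors {2}; ¬(¬q ∨ p) there: 2:F. ✗
2: successors {3}; ¬(¬q ∨ p) there: 3:F. ✗
3: successors {4}; ¬(¬q ∨ p) there: 4:F. ✗
4: successors {6}; ¬(¬q ∨ p) there: 6:F. ✗
6: successors {7}; ¬(¬q ∨ p) there: 7:T. ✓
7: successors {8}; ¬(¬q ∨ p) there: 8:F. ✗
8: successors {8}; ¬(¬q ∨ p) there: 8:F. ✗
— 1 world.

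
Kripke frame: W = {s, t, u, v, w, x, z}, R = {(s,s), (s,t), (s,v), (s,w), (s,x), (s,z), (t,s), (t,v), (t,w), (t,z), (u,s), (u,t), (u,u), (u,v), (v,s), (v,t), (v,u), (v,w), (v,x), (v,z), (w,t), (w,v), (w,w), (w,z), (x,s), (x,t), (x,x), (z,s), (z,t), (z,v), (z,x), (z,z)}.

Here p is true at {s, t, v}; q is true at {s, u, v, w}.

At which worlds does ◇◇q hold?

s: successors {s, t, v, w, x, z}; ◇q there: s:T, t:T, v:T, w:T, x:T, z:T. ✓
t: successors {s, v, w, z}; ◇q there: s:T, v:T, w:T, z:T. ✓
u: successors {s, t, u, v}; ◇q there: s:T, t:T, u:T, v:T. ✓
v: successors {s, t, u, w, x, z}; ◇q there: s:T, t:T, u:T, w:T, x:T, z:T. ✓
w: successors {t, v, w, z}; ◇q there: t:T, v:T, w:T, z:T. ✓
x: successors {s, t, x}; ◇q there: s:T, t:T, x:T. ✓
z: successors {s, t, v, x, z}; ◇q there: s:T, t:T, v:T, x:T, z:T. ✓

{s, t, u, v, w, x, z}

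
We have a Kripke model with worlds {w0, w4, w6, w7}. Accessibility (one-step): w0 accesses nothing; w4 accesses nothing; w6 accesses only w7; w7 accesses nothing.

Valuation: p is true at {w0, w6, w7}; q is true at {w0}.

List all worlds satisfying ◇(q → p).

w0: no successors, so ◇(q → p) fails. ✗
w4: no successors, so ◇(q → p) fails. ✗
w6: successors {w7}; q → p there: w7:T. ✓
w7: no successors, so ◇(q → p) fails. ✗

{w6}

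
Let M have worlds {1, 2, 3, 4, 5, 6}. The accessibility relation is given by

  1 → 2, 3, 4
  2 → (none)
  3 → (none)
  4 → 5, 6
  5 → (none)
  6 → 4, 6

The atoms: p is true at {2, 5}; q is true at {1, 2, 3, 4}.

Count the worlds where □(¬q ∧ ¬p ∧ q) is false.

3

1: successors {2, 3, 4}; ¬q ∧ ¬p ∧ q there: 2:F, 3:F, 4:F. ✗
2: no successors, so □(¬q ∧ ¬p ∧ q) holds vacuously. ✓
3: no successors, so □(¬q ∧ ¬p ∧ q) holds vacuously. ✓
4: successors {5, 6}; ¬q ∧ ¬p ∧ q there: 5:F, 6:F. ✗
5: no successors, so □(¬q ∧ ¬p ∧ q) holds vacuously. ✓
6: successors {4, 6}; ¬q ∧ ¬p ∧ q there: 4:F, 6:F. ✗
Satisfying worlds: {2, 3, 5}.
So □(¬q ∧ ¬p ∧ q) fails at the other 3 worlds.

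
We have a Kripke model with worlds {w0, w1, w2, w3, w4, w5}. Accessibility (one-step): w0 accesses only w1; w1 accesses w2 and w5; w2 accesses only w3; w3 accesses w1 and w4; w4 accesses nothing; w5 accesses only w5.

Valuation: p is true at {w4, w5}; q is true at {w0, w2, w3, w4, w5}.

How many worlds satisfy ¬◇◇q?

w0: ◇◇q is T. ✗
w1: ◇◇q is T. ✗
w2: ◇◇q is T. ✗
w3: ◇◇q is T. ✗
w4: ◇◇q is F. ✓
w5: ◇◇q is T. ✗
Satisfying worlds: {w4}.

1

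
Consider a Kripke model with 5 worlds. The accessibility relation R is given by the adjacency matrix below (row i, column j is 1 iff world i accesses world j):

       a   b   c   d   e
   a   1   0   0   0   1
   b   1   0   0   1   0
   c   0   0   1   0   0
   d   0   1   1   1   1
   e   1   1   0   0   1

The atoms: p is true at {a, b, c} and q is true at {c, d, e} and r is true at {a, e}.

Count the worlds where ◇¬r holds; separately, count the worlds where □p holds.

For ◇¬r:
a: successors {a, e}; ¬r there: a:F, e:F. ✗
b: successors {a, d}; ¬r there: a:F, d:T. ✓
c: successors {c}; ¬r there: c:T. ✓
d: successors {b, c, d, e}; ¬r there: b:T, c:T, d:T, e:F. ✓
e: successors {a, b, e}; ¬r there: a:F, b:T, e:F. ✓
— 4 worlds.
For □p:
a: successors {a, e}; p there: a:T, e:F. ✗
b: successors {a, d}; p there: a:T, d:F. ✗
c: successors {c}; p there: c:T. ✓
d: successors {b, c, d, e}; p there: b:T, c:T, d:F, e:F. ✗
e: successors {a, b, e}; p there: a:T, b:T, e:F. ✗
— 1 world.

4 and 1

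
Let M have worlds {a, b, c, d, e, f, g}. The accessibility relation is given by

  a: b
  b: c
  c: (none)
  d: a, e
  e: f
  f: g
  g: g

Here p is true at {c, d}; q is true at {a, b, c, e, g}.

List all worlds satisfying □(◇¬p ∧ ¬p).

a: successors {b}; ◇¬p ∧ ¬p there: b:F. ✗
b: successors {c}; ◇¬p ∧ ¬p there: c:F. ✗
c: no successors, so □(◇¬p ∧ ¬p) holds vacuously. ✓
d: successors {a, e}; ◇¬p ∧ ¬p there: a:T, e:T. ✓
e: successors {f}; ◇¬p ∧ ¬p there: f:T. ✓
f: successors {g}; ◇¬p ∧ ¬p there: g:T. ✓
g: successors {g}; ◇¬p ∧ ¬p there: g:T. ✓

{c, d, e, f, g}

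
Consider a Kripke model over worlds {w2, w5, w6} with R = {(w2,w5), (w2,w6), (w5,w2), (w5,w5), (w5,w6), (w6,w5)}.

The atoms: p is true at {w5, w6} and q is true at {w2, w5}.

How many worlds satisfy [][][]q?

0

w2: successors {w5, w6}; [][]q there: w5:F, w6:F. ✗
w5: successors {w2, w5, w6}; [][]q there: w2:F, w5:F, w6:F. ✗
w6: successors {w5}; [][]q there: w5:F. ✗
Satisfying worlds: ∅.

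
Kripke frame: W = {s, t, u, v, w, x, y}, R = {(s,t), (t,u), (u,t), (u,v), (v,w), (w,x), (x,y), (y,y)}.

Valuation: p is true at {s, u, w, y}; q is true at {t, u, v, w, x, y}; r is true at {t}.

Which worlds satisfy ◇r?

{s, u}

s: successors {t}; r there: t:T. ✓
t: successors {u}; r there: u:F. ✗
u: successors {t, v}; r there: t:T, v:F. ✓
v: successors {w}; r there: w:F. ✗
w: successors {x}; r there: x:F. ✗
x: successors {y}; r there: y:F. ✗
y: successors {y}; r there: y:F. ✗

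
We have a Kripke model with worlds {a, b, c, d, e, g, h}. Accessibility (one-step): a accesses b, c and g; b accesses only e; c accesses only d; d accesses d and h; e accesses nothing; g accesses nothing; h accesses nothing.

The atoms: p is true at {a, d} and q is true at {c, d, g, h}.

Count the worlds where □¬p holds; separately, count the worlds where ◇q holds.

For □¬p:
a: successors {b, c, g}; ¬p there: b:T, c:T, g:T. ✓
b: successors {e}; ¬p there: e:T. ✓
c: successors {d}; ¬p there: d:F. ✗
d: successors {d, h}; ¬p there: d:F, h:T. ✗
e: no successors, so □¬p holds vacuously. ✓
g: no successors, so □¬p holds vacuously. ✓
h: no successors, so □¬p holds vacuously. ✓
— 5 worlds.
For ◇q:
a: successors {b, c, g}; q there: b:F, c:T, g:T. ✓
b: successors {e}; q there: e:F. ✗
c: successors {d}; q there: d:T. ✓
d: successors {d, h}; q there: d:T, h:T. ✓
e: no successors, so ◇q fails. ✗
g: no successors, so ◇q fails. ✗
h: no successors, so ◇q fails. ✗
— 3 worlds.

5 and 3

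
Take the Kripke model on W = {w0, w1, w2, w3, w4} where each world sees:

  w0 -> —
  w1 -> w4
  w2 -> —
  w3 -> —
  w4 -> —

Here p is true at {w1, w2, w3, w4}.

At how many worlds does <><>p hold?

0

w0: no successors, so <><>p fails. ✗
w1: successors {w4}; <>p there: w4:F. ✗
w2: no successors, so <><>p fails. ✗
w3: no successors, so <><>p fails. ✗
w4: no successors, so <><>p fails. ✗
Satisfying worlds: ∅.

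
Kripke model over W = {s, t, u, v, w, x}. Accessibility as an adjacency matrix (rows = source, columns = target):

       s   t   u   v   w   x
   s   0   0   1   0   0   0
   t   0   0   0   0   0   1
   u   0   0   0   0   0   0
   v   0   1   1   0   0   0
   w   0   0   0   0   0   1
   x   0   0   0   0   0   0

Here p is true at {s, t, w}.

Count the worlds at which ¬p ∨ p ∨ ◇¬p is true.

s: ¬p is F, p ∨ ◇¬p is T. ✓
t: ¬p is F, p ∨ ◇¬p is T. ✓
u: ¬p is T, p ∨ ◇¬p is F. ✓
v: ¬p is T, p ∨ ◇¬p is T. ✓
w: ¬p is F, p ∨ ◇¬p is T. ✓
x: ¬p is T, p ∨ ◇¬p is F. ✓
Satisfying worlds: {s, t, u, v, w, x}.

6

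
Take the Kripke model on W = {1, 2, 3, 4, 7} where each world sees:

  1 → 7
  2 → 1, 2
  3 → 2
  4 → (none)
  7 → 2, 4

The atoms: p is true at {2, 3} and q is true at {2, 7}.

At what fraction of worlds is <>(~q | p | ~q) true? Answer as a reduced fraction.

3/5

1: successors {7}; ~q | p | ~q there: 7:F. ✗
2: successors {1, 2}; ~q | p | ~q there: 1:T, 2:T. ✓
3: successors {2}; ~q | p | ~q there: 2:T. ✓
4: no successors, so <>(~q | p | ~q) fails. ✗
7: successors {2, 4}; ~q | p | ~q there: 2:T, 4:T. ✓
That's 3 of 5 worlds, so 3/5.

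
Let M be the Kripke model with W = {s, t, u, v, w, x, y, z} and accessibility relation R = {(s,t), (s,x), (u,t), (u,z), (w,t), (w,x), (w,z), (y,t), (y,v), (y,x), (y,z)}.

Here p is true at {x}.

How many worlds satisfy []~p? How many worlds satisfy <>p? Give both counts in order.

5 and 3

For []~p:
s: successors {t, x}; ~p there: t:T, x:F. ✗
t: no successors, so []~p holds vacuously. ✓
u: successors {t, z}; ~p there: t:T, z:T. ✓
v: no successors, so []~p holds vacuously. ✓
w: successors {t, x, z}; ~p there: t:T, x:F, z:T. ✗
x: no successors, so []~p holds vacuously. ✓
y: successors {t, v, x, z}; ~p there: t:T, v:T, x:F, z:T. ✗
z: no successors, so []~p holds vacuously. ✓
— 5 worlds.
For <>p:
s: successors {t, x}; p there: t:F, x:T. ✓
t: no successors, so <>p fails. ✗
u: successors {t, z}; p there: t:F, z:F. ✗
v: no successors, so <>p fails. ✗
w: successors {t, x, z}; p there: t:F, x:T, z:F. ✓
x: no successors, so <>p fails. ✗
y: successors {t, v, x, z}; p there: t:F, v:F, x:T, z:F. ✓
z: no successors, so <>p fails. ✗
— 3 worlds.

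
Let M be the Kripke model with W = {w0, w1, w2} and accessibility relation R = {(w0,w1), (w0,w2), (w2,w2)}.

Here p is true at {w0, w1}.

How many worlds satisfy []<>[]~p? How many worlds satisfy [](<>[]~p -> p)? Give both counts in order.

For []<>[]~p:
w0: successors {w1, w2}; <>[]~p there: w1:F, w2:T. ✗
w1: no successors, so []<>[]~p holds vacuously. ✓
w2: successors {w2}; <>[]~p there: w2:T. ✓
— 2 worlds.
For [](<>[]~p -> p):
w0: successors {w1, w2}; <>[]~p -> p there: w1:T, w2:F. ✗
w1: no successors, so [](<>[]~p -> p) holds vacuously. ✓
w2: successors {w2}; <>[]~p -> p there: w2:F. ✗
— 1 world.

2 and 1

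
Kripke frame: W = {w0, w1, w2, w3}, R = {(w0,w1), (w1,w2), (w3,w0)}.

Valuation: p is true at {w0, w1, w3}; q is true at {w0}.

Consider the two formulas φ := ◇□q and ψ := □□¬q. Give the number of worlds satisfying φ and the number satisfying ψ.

1 and 4

For ◇□q:
w0: successors {w1}; □q there: w1:F. ✗
w1: successors {w2}; □q there: w2:T. ✓
w2: no successors, so ◇□q fails. ✗
w3: successors {w0}; □q there: w0:F. ✗
— 1 world.
For □□¬q:
w0: successors {w1}; □¬q there: w1:T. ✓
w1: successors {w2}; □¬q there: w2:T. ✓
w2: no successors, so □□¬q holds vacuously. ✓
w3: successors {w0}; □¬q there: w0:T. ✓
— 4 worlds.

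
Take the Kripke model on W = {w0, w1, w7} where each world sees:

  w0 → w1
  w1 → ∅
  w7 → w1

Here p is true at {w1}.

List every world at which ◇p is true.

w0: successors {w1}; p there: w1:T. ✓
w1: no successors, so ◇p fails. ✗
w7: successors {w1}; p there: w1:T. ✓

{w0, w7}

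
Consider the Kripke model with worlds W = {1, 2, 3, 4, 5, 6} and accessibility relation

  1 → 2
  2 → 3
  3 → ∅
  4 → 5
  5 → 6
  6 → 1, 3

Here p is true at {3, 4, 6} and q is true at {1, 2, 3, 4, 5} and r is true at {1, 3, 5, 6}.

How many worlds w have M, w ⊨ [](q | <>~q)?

1: successors {2}; q | <>~q there: 2:T. ✓
2: successors {3}; q | <>~q there: 3:T. ✓
3: no successors, so [](q | <>~q) holds vacuously. ✓
4: successors {5}; q | <>~q there: 5:T. ✓
5: successors {6}; q | <>~q there: 6:F. ✗
6: successors {1, 3}; q | <>~q there: 1:T, 3:T. ✓
Satisfying worlds: {1, 2, 3, 4, 6}.

5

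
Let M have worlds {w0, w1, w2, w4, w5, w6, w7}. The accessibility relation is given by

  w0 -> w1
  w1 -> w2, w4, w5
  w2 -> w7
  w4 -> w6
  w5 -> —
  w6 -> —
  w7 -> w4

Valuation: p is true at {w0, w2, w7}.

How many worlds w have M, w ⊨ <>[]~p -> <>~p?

6

w0: <>[]~p is F, <>~p is T. ✓
w1: <>[]~p is T, <>~p is T. ✓
w2: <>[]~p is T, <>~p is F. ✗
w4: <>[]~p is T, <>~p is T. ✓
w5: <>[]~p is F, <>~p is F. ✓
w6: <>[]~p is F, <>~p is F. ✓
w7: <>[]~p is T, <>~p is T. ✓
Satisfying worlds: {w0, w1, w4, w5, w6, w7}.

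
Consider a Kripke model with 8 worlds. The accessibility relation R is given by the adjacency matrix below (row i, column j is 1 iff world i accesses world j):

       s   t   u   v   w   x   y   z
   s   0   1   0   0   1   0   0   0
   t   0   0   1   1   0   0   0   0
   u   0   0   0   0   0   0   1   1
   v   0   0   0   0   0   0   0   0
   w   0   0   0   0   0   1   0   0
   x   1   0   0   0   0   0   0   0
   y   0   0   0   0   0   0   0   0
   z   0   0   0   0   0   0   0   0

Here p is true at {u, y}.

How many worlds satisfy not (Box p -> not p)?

1

s: Box p -> not p is T. ✗
t: Box p -> not p is T. ✗
u: Box p -> not p is T. ✗
v: Box p -> not p is T. ✗
w: Box p -> not p is T. ✗
x: Box p -> not p is T. ✗
y: Box p -> not p is F. ✓
z: Box p -> not p is T. ✗
Satisfying worlds: {y}.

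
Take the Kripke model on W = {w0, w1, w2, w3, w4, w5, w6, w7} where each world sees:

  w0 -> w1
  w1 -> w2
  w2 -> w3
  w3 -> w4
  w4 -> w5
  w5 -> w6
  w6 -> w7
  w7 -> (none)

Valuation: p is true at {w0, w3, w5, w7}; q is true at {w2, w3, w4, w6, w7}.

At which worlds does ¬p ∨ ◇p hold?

{w1, w2, w4, w6}

w0: ¬p is F, ◇p is F. ✗
w1: ¬p is T, ◇p is F. ✓
w2: ¬p is T, ◇p is T. ✓
w3: ¬p is F, ◇p is F. ✗
w4: ¬p is T, ◇p is T. ✓
w5: ¬p is F, ◇p is F. ✗
w6: ¬p is T, ◇p is T. ✓
w7: ¬p is F, ◇p is F. ✗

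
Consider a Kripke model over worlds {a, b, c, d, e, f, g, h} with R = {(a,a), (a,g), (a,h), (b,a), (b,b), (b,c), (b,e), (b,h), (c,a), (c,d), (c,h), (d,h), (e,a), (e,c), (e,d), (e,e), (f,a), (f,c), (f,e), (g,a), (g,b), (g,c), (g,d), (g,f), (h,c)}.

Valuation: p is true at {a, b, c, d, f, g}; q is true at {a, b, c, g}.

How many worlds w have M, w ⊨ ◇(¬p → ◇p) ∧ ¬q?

4

a: ◇(¬p → ◇p) is T, ¬q is F. ✗
b: ◇(¬p → ◇p) is T, ¬q is F. ✗
c: ◇(¬p → ◇p) is T, ¬q is F. ✗
d: ◇(¬p → ◇p) is T, ¬q is T. ✓
e: ◇(¬p → ◇p) is T, ¬q is T. ✓
f: ◇(¬p → ◇p) is T, ¬q is T. ✓
g: ◇(¬p → ◇p) is T, ¬q is F. ✗
h: ◇(¬p → ◇p) is T, ¬q is T. ✓
Satisfying worlds: {d, e, f, h}.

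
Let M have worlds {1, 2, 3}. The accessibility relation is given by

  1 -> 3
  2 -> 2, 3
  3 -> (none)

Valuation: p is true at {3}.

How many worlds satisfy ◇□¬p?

2

1: successors {3}; □¬p there: 3:T. ✓
2: successors {2, 3}; □¬p there: 2:F, 3:T. ✓
3: no successors, so ◇□¬p fails. ✗
Satisfying worlds: {1, 2}.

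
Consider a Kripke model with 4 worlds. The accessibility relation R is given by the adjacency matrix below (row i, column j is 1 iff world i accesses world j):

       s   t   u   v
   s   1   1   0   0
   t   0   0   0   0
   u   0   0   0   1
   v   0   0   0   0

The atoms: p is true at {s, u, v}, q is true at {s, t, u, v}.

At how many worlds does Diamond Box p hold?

2

s: successors {s, t}; Box p there: s:F, t:T. ✓
t: no successors, so Diamond Box p fails. ✗
u: successors {v}; Box p there: v:T. ✓
v: no successors, so Diamond Box p fails. ✗
Satisfying worlds: {s, u}.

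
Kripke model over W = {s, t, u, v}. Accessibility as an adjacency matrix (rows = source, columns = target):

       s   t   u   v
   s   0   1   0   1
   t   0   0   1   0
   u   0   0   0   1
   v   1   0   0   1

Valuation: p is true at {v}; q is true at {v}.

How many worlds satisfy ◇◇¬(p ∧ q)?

s: successors {t, v}; ◇¬(p ∧ q) there: t:T, v:T. ✓
t: successors {u}; ◇¬(p ∧ q) there: u:F. ✗
u: successors {v}; ◇¬(p ∧ q) there: v:T. ✓
v: successors {s, v}; ◇¬(p ∧ q) there: s:T, v:T. ✓
Satisfying worlds: {s, u, v}.

3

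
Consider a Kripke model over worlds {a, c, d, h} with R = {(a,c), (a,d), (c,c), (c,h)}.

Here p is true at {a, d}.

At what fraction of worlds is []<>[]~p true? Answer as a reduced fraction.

a: successors {c, d}; <>[]~p there: c:T, d:F. ✗
c: successors {c, h}; <>[]~p there: c:T, h:F. ✗
d: no successors, so []<>[]~p holds vacuously. ✓
h: no successors, so []<>[]~p holds vacuously. ✓
That's 2 of 4 worlds, so 2/4 = 1/2.

1/2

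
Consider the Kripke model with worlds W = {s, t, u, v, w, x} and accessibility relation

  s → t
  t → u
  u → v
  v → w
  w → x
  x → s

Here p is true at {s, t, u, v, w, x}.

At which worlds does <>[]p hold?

{s, t, u, v, w, x}

s: successors {t}; []p there: t:T. ✓
t: successors {u}; []p there: u:T. ✓
u: successors {v}; []p there: v:T. ✓
v: successors {w}; []p there: w:T. ✓
w: successors {x}; []p there: x:T. ✓
x: successors {s}; []p there: s:T. ✓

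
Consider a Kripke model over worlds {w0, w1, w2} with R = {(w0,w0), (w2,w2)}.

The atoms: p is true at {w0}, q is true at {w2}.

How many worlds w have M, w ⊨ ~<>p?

w0: <>p is T. ✗
w1: <>p is F. ✓
w2: <>p is F. ✓
Satisfying worlds: {w1, w2}.

2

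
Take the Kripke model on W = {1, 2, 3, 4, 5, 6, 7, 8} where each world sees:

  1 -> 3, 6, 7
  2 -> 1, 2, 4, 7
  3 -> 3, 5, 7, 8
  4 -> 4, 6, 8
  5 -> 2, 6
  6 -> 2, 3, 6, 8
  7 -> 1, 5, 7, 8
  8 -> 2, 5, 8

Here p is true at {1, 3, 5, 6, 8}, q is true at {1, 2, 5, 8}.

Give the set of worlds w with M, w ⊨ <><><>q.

{1, 2, 3, 4, 5, 6, 7, 8}

1: successors {3, 6, 7}; <><>q there: 3:T, 6:T, 7:T. ✓
2: successors {1, 2, 4, 7}; <><>q there: 1:T, 2:T, 4:T, 7:T. ✓
3: successors {3, 5, 7, 8}; <><>q there: 3:T, 5:T, 7:T, 8:T. ✓
4: successors {4, 6, 8}; <><>q there: 4:T, 6:T, 8:T. ✓
5: successors {2, 6}; <><>q there: 2:T, 6:T. ✓
6: successors {2, 3, 6, 8}; <><>q there: 2:T, 3:T, 6:T, 8:T. ✓
7: successors {1, 5, 7, 8}; <><>q there: 1:T, 5:T, 7:T, 8:T. ✓
8: successors {2, 5, 8}; <><>q there: 2:T, 5:T, 8:T. ✓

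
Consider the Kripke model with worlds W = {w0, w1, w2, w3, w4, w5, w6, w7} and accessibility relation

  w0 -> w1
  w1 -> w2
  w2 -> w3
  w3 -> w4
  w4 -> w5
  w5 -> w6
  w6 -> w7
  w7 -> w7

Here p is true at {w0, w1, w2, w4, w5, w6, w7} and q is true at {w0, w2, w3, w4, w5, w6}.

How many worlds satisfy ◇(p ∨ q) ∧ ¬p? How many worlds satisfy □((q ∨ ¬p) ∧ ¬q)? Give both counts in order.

1 and 0

For ◇(p ∨ q) ∧ ¬p:
w0: ◇(p ∨ q) is T, ¬p is F. ✗
w1: ◇(p ∨ q) is T, ¬p is F. ✗
w2: ◇(p ∨ q) is T, ¬p is F. ✗
w3: ◇(p ∨ q) is T, ¬p is T. ✓
w4: ◇(p ∨ q) is T, ¬p is F. ✗
w5: ◇(p ∨ q) is T, ¬p is F. ✗
w6: ◇(p ∨ q) is T, ¬p is F. ✗
w7: ◇(p ∨ q) is T, ¬p is F. ✗
— 1 world.
For □((q ∨ ¬p) ∧ ¬q):
w0: successors {w1}; (q ∨ ¬p) ∧ ¬q there: w1:F. ✗
w1: successors {w2}; (q ∨ ¬p) ∧ ¬q there: w2:F. ✗
w2: successors {w3}; (q ∨ ¬p) ∧ ¬q there: w3:F. ✗
w3: successors {w4}; (q ∨ ¬p) ∧ ¬q there: w4:F. ✗
w4: successors {w5}; (q ∨ ¬p) ∧ ¬q there: w5:F. ✗
w5: successors {w6}; (q ∨ ¬p) ∧ ¬q there: w6:F. ✗
w6: successors {w7}; (q ∨ ¬p) ∧ ¬q there: w7:F. ✗
w7: successors {w7}; (q ∨ ¬p) ∧ ¬q there: w7:F. ✗
— 0 worlds.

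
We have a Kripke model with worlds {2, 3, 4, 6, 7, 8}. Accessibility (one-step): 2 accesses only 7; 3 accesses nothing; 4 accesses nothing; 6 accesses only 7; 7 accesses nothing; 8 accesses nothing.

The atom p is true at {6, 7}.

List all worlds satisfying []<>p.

{3, 4, 7, 8}

2: successors {7}; <>p there: 7:F. ✗
3: no successors, so []<>p holds vacuously. ✓
4: no successors, so []<>p holds vacuously. ✓
6: successors {7}; <>p there: 7:F. ✗
7: no successors, so []<>p holds vacuously. ✓
8: no successors, so []<>p holds vacuously. ✓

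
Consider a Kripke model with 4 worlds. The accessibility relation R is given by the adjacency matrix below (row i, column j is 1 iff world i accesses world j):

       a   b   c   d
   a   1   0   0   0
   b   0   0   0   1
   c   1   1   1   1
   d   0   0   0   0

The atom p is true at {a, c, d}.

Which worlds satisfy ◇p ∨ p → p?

{a, c, d}

a: ◇p ∨ p is T, p is T. ✓
b: ◇p ∨ p is T, p is F. ✗
c: ◇p ∨ p is T, p is T. ✓
d: ◇p ∨ p is T, p is T. ✓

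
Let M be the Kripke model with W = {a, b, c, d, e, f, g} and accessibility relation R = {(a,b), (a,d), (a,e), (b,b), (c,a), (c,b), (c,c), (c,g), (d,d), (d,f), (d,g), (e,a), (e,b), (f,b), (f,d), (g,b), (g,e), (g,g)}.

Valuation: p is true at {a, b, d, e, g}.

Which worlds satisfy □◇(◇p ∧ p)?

a: successors {b, d, e}; ◇(◇p ∧ p) there: b:T, d:T, e:T. ✓
b: successors {b}; ◇(◇p ∧ p) there: b:T. ✓
c: successors {a, b, c, g}; ◇(◇p ∧ p) there: a:T, b:T, c:T, g:T. ✓
d: successors {d, f, g}; ◇(◇p ∧ p) there: d:T, f:T, g:T. ✓
e: successors {a, b}; ◇(◇p ∧ p) there: a:T, b:T. ✓
f: successors {b, d}; ◇(◇p ∧ p) there: b:T, d:T. ✓
g: successors {b, e, g}; ◇(◇p ∧ p) there: b:T, e:T, g:T. ✓

{a, b, c, d, e, f, g}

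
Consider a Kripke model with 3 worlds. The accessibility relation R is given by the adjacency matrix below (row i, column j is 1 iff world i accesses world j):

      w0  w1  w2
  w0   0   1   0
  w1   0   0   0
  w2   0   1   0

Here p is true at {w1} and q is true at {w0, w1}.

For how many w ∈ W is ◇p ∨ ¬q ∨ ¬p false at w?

w0: ◇p is T, ¬q ∨ ¬p is T. ✓
w1: ◇p is F, ¬q ∨ ¬p is F. ✗
w2: ◇p is T, ¬q ∨ ¬p is T. ✓
Satisfying worlds: {w0, w2}.
So ◇p ∨ ¬q ∨ ¬p fails at the other 1 world.

1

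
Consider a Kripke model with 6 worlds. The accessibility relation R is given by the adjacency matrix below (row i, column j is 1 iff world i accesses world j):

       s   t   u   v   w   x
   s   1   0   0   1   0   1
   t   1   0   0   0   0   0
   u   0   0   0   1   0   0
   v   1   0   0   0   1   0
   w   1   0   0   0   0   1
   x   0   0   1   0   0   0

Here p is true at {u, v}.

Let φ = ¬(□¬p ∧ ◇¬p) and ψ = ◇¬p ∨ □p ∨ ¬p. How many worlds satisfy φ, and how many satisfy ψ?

For ¬(□¬p ∧ ◇¬p):
s: □¬p ∧ ◇¬p is F. ✓
t: □¬p ∧ ◇¬p is T. ✗
u: □¬p ∧ ◇¬p is F. ✓
v: □¬p ∧ ◇¬p is T. ✗
w: □¬p ∧ ◇¬p is T. ✗
x: □¬p ∧ ◇¬p is F. ✓
— 3 worlds.
For ◇¬p ∨ □p ∨ ¬p:
s: ◇¬p is T, □p ∨ ¬p is T. ✓
t: ◇¬p is T, □p ∨ ¬p is T. ✓
u: ◇¬p is F, □p ∨ ¬p is T. ✓
v: ◇¬p is T, □p ∨ ¬p is F. ✓
w: ◇¬p is T, □p ∨ ¬p is T. ✓
x: ◇¬p is F, □p ∨ ¬p is T. ✓
— 6 worlds.

3 and 6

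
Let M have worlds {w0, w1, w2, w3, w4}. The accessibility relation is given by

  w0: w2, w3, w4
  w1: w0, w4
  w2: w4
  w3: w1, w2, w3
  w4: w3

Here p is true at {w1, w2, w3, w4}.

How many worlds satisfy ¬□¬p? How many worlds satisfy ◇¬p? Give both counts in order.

For ¬□¬p:
w0: □¬p is F. ✓
w1: □¬p is F. ✓
w2: □¬p is F. ✓
w3: □¬p is F. ✓
w4: □¬p is F. ✓
— 5 worlds.
For ◇¬p:
w0: successors {w2, w3, w4}; ¬p there: w2:F, w3:F, w4:F. ✗
w1: successors {w0, w4}; ¬p there: w0:T, w4:F. ✓
w2: successors {w4}; ¬p there: w4:F. ✗
w3: successors {w1, w2, w3}; ¬p there: w1:F, w2:F, w3:F. ✗
w4: successors {w3}; ¬p there: w3:F. ✗
— 1 world.

5 and 1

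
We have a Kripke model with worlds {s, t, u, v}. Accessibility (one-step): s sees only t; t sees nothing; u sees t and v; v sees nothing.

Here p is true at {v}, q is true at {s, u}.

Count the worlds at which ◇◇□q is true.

0

s: successors {t}; ◇□q there: t:F. ✗
t: no successors, so ◇◇□q fails. ✗
u: successors {t, v}; ◇□q there: t:F, v:F. ✗
v: no successors, so ◇◇□q fails. ✗
Satisfying worlds: ∅.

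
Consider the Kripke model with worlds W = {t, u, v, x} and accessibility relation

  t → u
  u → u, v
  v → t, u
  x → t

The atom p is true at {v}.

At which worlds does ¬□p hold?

{t, u, v, x}

t: □p is F. ✓
u: □p is F. ✓
v: □p is F. ✓
x: □p is F. ✓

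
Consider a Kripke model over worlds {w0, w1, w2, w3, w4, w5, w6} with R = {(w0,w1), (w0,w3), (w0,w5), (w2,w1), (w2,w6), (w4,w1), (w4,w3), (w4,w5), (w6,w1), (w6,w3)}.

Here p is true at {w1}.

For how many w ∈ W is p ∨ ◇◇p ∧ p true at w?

w0: p is F, ◇◇p ∧ p is F. ✗
w1: p is T, ◇◇p ∧ p is F. ✓
w2: p is F, ◇◇p ∧ p is F. ✗
w3: p is F, ◇◇p ∧ p is F. ✗
w4: p is F, ◇◇p ∧ p is F. ✗
w5: p is F, ◇◇p ∧ p is F. ✗
w6: p is F, ◇◇p ∧ p is F. ✗
Satisfying worlds: {w1}.

1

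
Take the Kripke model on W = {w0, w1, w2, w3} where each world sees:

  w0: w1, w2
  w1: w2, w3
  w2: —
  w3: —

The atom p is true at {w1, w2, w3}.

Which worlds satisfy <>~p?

∅

w0: successors {w1, w2}; ~p there: w1:F, w2:F. ✗
w1: successors {w2, w3}; ~p there: w2:F, w3:F. ✗
w2: no successors, so <>~p fails. ✗
w3: no successors, so <>~p fails. ✗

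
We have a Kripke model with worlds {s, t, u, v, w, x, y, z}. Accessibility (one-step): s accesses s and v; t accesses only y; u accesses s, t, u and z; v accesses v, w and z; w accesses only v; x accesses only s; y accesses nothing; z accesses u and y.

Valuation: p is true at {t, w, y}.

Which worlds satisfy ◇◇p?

{s, u, v, w, z}

s: successors {s, v}; ◇p there: s:F, v:T. ✓
t: successors {y}; ◇p there: y:F. ✗
u: successors {s, t, u, z}; ◇p there: s:F, t:T, u:T, z:T. ✓
v: successors {v, w, z}; ◇p there: v:T, w:F, z:T. ✓
w: successors {v}; ◇p there: v:T. ✓
x: successors {s}; ◇p there: s:F. ✗
y: no successors, so ◇◇p fails. ✗
z: successors {u, y}; ◇p there: u:T, y:F. ✓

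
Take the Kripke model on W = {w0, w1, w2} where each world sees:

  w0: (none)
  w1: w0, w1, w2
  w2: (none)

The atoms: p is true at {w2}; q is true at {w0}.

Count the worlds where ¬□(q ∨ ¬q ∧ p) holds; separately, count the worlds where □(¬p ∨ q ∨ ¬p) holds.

1 and 2

For ¬□(q ∨ ¬q ∧ p):
w0: □(q ∨ ¬q ∧ p) is T. ✗
w1: □(q ∨ ¬q ∧ p) is F. ✓
w2: □(q ∨ ¬q ∧ p) is T. ✗
— 1 world.
For □(¬p ∨ q ∨ ¬p):
w0: no successors, so □(¬p ∨ q ∨ ¬p) holds vacuously. ✓
w1: successors {w0, w1, w2}; ¬p ∨ q ∨ ¬p there: w0:T, w1:T, w2:F. ✗
w2: no successors, so □(¬p ∨ q ∨ ¬p) holds vacuously. ✓
— 2 worlds.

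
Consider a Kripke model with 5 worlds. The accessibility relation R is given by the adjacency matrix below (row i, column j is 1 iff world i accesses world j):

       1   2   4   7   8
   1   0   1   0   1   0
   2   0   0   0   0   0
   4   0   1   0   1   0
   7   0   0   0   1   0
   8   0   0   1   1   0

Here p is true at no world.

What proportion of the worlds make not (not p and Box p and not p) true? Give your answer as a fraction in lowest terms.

4/5

1: not p and Box p and not p is F. ✓
2: not p and Box p and not p is T. ✗
4: not p and Box p and not p is F. ✓
7: not p and Box p and not p is F. ✓
8: not p and Box p and not p is F. ✓
That's 4 of 5 worlds, so 4/5.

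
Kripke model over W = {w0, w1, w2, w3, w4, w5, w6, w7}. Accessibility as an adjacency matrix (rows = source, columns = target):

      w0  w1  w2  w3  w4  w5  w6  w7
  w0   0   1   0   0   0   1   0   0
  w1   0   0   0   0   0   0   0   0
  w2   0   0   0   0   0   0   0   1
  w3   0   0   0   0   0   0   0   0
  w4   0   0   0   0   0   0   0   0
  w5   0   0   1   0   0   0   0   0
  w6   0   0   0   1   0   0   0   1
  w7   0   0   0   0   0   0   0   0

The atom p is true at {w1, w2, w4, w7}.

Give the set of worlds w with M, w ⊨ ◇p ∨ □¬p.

w0: ◇p is T, □¬p is F. ✓
w1: ◇p is F, □¬p is T. ✓
w2: ◇p is T, □¬p is F. ✓
w3: ◇p is F, □¬p is T. ✓
w4: ◇p is F, □¬p is T. ✓
w5: ◇p is T, □¬p is F. ✓
w6: ◇p is T, □¬p is F. ✓
w7: ◇p is F, □¬p is T. ✓

{w0, w1, w2, w3, w4, w5, w6, w7}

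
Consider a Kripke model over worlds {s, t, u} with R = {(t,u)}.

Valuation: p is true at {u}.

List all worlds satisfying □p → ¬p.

{s, t}

s: □p is T, ¬p is T. ✓
t: □p is T, ¬p is T. ✓
u: □p is T, ¬p is F. ✗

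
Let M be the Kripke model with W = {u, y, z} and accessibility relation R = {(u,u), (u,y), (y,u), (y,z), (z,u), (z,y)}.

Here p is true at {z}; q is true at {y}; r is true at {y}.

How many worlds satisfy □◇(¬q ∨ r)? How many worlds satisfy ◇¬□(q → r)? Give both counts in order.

3 and 0

For □◇(¬q ∨ r):
u: successors {u, y}; ◇(¬q ∨ r) there: u:T, y:T. ✓
y: successors {u, z}; ◇(¬q ∨ r) there: u:T, z:T. ✓
z: successors {u, y}; ◇(¬q ∨ r) there: u:T, y:T. ✓
— 3 worlds.
For ◇¬□(q → r):
u: successors {u, y}; ¬□(q → r) there: u:F, y:F. ✗
y: successors {u, z}; ¬□(q → r) there: u:F, z:F. ✗
z: successors {u, y}; ¬□(q → r) there: u:F, y:F. ✗
— 0 worlds.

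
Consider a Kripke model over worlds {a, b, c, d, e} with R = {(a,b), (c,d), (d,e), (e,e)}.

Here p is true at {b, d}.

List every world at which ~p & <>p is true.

{a, c}

a: ~p is T, <>p is T. ✓
b: ~p is F, <>p is F. ✗
c: ~p is T, <>p is T. ✓
d: ~p is F, <>p is F. ✗
e: ~p is T, <>p is F. ✗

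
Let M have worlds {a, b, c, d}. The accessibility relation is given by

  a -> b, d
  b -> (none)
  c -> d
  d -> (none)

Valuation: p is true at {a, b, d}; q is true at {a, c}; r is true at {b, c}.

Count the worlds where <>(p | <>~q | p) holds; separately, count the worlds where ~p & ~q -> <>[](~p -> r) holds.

For <>(p | <>~q | p):
a: successors {b, d}; p | <>~q | p there: b:T, d:T. ✓
b: no successors, so <>(p | <>~q | p) fails. ✗
c: successors {d}; p | <>~q | p there: d:T. ✓
d: no successors, so <>(p | <>~q | p) fails. ✗
— 2 worlds.
For ~p & ~q -> <>[](~p -> r):
a: ~p & ~q is F, <>[](~p -> r) is T. ✓
b: ~p & ~q is F, <>[](~p -> r) is F. ✓
c: ~p & ~q is F, <>[](~p -> r) is T. ✓
d: ~p & ~q is F, <>[](~p -> r) is F. ✓
— 4 worlds.

2 and 4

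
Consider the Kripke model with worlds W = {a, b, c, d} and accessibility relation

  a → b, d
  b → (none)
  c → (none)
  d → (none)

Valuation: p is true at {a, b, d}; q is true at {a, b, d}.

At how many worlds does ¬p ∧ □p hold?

a: ¬p is F, □p is T. ✗
b: ¬p is F, □p is T. ✗
c: ¬p is T, □p is T. ✓
d: ¬p is F, □p is T. ✗
Satisfying worlds: {c}.

1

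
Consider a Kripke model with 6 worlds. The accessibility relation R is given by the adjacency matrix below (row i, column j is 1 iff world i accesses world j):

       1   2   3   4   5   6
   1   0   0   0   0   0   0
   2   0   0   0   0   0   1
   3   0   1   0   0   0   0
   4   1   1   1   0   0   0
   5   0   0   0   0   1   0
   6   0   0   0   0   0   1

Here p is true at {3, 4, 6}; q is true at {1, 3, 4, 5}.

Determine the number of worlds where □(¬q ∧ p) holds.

3

1: no successors, so □(¬q ∧ p) holds vacuously. ✓
2: successors {6}; ¬q ∧ p there: 6:T. ✓
3: successors {2}; ¬q ∧ p there: 2:F. ✗
4: successors {1, 2, 3}; ¬q ∧ p there: 1:F, 2:F, 3:F. ✗
5: successors {5}; ¬q ∧ p there: 5:F. ✗
6: successors {6}; ¬q ∧ p there: 6:T. ✓
Satisfying worlds: {1, 2, 6}.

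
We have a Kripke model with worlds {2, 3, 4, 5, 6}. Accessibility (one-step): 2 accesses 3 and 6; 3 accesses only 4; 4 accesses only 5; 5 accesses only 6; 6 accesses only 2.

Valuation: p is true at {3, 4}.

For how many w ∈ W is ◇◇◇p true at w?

2: successors {3, 6}; ◇◇p there: 3:F, 6:T. ✓
3: successors {4}; ◇◇p there: 4:F. ✗
4: successors {5}; ◇◇p there: 5:F. ✗
5: successors {6}; ◇◇p there: 6:T. ✓
6: successors {2}; ◇◇p there: 2:T. ✓
Satisfying worlds: {2, 5, 6}.

3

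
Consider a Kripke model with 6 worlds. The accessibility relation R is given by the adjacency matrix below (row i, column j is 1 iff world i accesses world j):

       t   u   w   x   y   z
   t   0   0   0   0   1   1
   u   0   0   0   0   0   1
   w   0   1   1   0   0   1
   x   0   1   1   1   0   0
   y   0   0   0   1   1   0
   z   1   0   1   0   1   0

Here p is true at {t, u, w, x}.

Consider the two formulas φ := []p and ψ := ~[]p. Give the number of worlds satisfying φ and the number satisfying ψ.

For []p:
t: successors {y, z}; p there: y:F, z:F. ✗
u: successors {z}; p there: z:F. ✗
w: successors {u, w, z}; p there: u:T, w:T, z:F. ✗
x: successors {u, w, x}; p there: u:T, w:T, x:T. ✓
y: successors {x, y}; p there: x:T, y:F. ✗
z: successors {t, w, y}; p there: t:T, w:T, y:F. ✗
— 1 world.
For ~[]p:
t: []p is F. ✓
u: []p is F. ✓
w: []p is F. ✓
x: []p is T. ✗
y: []p is F. ✓
z: []p is F. ✓
— 5 worlds.

1 and 5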